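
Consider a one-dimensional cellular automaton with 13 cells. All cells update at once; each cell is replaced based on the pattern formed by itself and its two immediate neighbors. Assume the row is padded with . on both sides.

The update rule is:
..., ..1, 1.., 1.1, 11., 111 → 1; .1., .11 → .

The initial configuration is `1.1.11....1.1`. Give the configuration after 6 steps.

step 1: .1.1.11111.1.
step 2: 1.1.1.11111.1
step 3: .1.1.1.11111.
step 4: 1.1.1.1.11111
step 5: .1.1.1.1.1111
step 6: 1.1.1.1.1.111

1.1.1.1.1.111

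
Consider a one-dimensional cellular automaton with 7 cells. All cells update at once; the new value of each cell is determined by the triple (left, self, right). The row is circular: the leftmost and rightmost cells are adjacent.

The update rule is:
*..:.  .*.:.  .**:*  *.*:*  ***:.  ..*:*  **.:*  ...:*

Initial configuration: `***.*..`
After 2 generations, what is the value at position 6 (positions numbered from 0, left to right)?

*.**..*
****.**
position 6 holds *

*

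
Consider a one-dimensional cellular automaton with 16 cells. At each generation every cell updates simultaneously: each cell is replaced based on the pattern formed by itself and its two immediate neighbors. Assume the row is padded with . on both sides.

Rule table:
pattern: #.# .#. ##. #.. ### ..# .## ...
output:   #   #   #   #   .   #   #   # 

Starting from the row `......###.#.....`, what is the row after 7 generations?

#######.########

#######.########
#.....###......#
#######.########  (repeats generation 1; period 2)
generation 7: #######.########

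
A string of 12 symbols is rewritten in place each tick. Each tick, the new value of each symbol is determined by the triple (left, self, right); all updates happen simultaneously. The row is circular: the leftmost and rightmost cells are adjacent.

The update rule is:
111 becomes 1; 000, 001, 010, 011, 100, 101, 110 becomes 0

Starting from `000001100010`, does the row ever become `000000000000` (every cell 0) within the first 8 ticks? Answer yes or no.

tick 1: 000000000000
all cells are 0 at tick 1

yes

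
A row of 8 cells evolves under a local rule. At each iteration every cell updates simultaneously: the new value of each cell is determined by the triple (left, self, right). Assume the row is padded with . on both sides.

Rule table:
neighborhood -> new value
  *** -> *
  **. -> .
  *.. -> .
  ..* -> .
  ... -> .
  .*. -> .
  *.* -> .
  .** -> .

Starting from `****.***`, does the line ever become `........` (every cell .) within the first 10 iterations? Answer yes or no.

yes

.**...*.
........
all cells are . at iteration 2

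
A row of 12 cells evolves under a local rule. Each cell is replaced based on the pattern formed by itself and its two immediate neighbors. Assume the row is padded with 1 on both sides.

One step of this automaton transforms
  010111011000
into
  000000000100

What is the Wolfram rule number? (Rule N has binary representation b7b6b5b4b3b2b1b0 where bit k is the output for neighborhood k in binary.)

position 4: 111 → 0  (bit 7 = 0)
position 5: 110 → 0  (bit 6 = 0)
position 0: 101 → 0  (bit 5 = 0)
position 9: 100 → 1  (bit 4 = 1)
position 3: 011 → 0  (bit 3 = 0)
position 1: 010 → 0  (bit 2 = 0)
position 11: 001 → 0  (bit 1 = 0)
position 10: 000 → 0  (bit 0 = 0)
bits b7..b0 = 00010000 = 16

16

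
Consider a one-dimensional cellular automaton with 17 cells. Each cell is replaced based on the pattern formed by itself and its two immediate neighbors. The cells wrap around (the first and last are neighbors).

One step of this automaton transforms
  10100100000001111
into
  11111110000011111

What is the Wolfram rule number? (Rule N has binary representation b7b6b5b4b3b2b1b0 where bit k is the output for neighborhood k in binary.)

position 14: 111 → 1  (bit 7 = 1)
position 0: 110 → 1  (bit 6 = 1)
position 1: 101 → 1  (bit 5 = 1)
position 3: 100 → 1  (bit 4 = 1)
position 13: 011 → 1  (bit 3 = 1)
position 2: 010 → 1  (bit 2 = 1)
position 4: 001 → 1  (bit 1 = 1)
position 7: 000 → 0  (bit 0 = 0)
bits b7..b0 = 11111110 = 254

254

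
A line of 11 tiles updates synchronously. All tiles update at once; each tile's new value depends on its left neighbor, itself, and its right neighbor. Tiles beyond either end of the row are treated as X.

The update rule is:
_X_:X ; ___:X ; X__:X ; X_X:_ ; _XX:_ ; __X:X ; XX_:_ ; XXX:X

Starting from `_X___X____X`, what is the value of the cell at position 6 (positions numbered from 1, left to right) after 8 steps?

X

_XXXXXXXXX_
__XXXXXXX__
XX_XXXXX_XX
X___XXX___X
_XXX_X_XXX_
__X__X__X__
XXXXXXXXXXX
XXXXXXXXXXX
position 6 holds X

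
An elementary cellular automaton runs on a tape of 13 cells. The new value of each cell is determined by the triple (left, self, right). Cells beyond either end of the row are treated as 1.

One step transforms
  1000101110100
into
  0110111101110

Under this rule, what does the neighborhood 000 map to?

1

At position 2 the neighborhood is 000; the next row has 1 there.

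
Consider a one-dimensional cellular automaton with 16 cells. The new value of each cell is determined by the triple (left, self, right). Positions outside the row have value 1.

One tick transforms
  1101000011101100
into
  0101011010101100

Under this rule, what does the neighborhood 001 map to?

0

At position 7 the neighborhood is 001; the next row has 0 there.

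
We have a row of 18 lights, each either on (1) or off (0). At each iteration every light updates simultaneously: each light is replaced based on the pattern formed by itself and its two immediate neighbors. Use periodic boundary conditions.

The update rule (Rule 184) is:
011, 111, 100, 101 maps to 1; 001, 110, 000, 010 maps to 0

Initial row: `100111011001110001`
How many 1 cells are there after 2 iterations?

10

010110110101101001
101101101011010100
count of 1: 10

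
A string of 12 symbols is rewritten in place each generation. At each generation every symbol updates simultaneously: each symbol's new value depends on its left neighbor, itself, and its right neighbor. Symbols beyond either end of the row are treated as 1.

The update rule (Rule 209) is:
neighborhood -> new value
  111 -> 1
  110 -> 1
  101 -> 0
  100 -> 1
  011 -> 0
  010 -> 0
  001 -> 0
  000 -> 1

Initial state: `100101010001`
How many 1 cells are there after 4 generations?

9

110000001100
111111100110
111111110010
111111111000
count of 1: 9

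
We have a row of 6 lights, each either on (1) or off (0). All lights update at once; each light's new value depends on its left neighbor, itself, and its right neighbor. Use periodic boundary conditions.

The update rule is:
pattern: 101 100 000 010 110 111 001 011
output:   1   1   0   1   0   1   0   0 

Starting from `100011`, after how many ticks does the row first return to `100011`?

tick 1: 010001
tick 2: 111001
tick 3: 110100
tick 4: 001110
tick 5: 000101
tick 6: 100111
tick 7: 010011
tick 8: 111000
tick 9: 010100
tick 10: 011110
tick 11: 001101
tick 12: 100011

12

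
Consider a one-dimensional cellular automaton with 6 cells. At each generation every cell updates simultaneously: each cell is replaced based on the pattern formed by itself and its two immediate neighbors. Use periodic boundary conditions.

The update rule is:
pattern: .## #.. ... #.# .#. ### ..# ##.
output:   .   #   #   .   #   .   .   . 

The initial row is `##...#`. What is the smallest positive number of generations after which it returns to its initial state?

..##..
#...##
.##...
...###
##....
..###.
#....#
.###..
....##
###...
...##.
##...#

12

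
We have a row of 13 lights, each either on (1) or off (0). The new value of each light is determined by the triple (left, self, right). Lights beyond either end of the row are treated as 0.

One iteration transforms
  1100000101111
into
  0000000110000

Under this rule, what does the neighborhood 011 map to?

0

At position 0 the neighborhood is 011; the next row has 0 there.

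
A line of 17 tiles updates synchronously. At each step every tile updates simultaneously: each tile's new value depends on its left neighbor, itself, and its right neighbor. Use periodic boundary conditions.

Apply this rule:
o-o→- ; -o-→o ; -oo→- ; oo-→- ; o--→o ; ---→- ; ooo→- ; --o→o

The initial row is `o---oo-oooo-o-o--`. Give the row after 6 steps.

oo----o--o----oo-

step 1: oo-o--------o-ooo
step 2: ---oo------oo----
step 3: --o--o----o--o---
step 4: -oooooo--oooooo--
step 5: o------oo------o-
step 6: oo----o--o----oo-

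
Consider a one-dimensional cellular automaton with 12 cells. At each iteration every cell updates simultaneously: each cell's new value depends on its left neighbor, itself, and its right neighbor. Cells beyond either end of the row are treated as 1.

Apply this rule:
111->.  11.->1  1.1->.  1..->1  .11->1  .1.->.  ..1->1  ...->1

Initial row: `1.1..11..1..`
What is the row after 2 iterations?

iteration 1: 1..111111.11
iteration 2: 1111....1.1.

1111....1.1.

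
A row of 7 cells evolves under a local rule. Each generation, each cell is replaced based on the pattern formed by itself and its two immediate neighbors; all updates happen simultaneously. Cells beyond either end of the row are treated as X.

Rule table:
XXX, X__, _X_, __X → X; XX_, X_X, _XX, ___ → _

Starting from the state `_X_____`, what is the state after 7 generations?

_XX___X
___X_X_
X_XX_X_
_____X_
X___XX_
_X_X___
_X_XX_X

_X_XX_X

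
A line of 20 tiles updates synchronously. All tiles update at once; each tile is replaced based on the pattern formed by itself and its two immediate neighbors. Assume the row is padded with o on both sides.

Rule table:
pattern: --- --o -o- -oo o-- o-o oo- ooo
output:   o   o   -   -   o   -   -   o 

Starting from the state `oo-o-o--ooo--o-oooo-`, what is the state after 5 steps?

o---ooo-ooo-oooooooo

o-----oo-o-oo---oo--
-ooooo-------ooo--oo
--ooo-ooooooo-o-oo-o
oo-o---ooooo--------
o---ooo-ooo-oooooooo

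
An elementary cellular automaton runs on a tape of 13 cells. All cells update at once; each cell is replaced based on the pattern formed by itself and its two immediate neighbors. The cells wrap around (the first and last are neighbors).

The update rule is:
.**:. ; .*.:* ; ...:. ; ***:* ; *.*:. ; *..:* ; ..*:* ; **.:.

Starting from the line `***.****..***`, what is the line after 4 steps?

step 1: **...**.**.**
step 2: *.*.*.......*
step 3: ..*.**.....*.
step 4: .**...*...***

.**...*...***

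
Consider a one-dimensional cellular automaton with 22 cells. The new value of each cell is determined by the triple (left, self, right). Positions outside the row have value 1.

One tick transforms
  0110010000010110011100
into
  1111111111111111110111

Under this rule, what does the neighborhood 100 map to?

1

At position 3 the neighborhood is 100; the next row has 1 there.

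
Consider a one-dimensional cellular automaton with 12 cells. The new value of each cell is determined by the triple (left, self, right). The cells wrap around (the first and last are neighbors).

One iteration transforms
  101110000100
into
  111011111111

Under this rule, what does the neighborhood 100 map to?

1

At position 5 the neighborhood is 100; the next row has 1 there.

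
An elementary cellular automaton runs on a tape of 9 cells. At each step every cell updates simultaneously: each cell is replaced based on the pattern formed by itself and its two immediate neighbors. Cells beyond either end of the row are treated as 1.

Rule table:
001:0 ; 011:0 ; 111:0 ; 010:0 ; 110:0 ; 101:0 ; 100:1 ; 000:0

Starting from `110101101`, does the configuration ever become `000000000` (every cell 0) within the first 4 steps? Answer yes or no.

step 1: 000000000
all cells are 0 at step 1

yes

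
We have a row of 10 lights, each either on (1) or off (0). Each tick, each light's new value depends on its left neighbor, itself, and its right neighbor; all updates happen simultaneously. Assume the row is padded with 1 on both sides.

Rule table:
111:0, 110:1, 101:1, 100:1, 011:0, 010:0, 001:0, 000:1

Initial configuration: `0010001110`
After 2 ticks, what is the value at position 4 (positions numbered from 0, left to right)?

1

tick 1: 1001100011
tick 2: 1100111000
position 4 holds 1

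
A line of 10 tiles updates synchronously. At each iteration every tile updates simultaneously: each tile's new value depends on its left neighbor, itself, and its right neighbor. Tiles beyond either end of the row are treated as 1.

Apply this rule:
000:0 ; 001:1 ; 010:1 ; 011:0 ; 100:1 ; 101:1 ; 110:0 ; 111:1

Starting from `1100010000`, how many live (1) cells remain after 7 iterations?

6

1010111001
0111010110
1010111001  (repeats iteration 1; period 2)
iteration 7: 1010111001
count of 1: 6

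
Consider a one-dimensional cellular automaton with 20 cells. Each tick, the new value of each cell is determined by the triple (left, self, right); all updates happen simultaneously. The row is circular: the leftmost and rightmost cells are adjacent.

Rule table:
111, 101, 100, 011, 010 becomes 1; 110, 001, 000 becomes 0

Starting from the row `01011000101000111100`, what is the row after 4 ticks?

01110100111100111010
01101110111010110111
11011101110111101110
10111011101111011101

10111011101111011101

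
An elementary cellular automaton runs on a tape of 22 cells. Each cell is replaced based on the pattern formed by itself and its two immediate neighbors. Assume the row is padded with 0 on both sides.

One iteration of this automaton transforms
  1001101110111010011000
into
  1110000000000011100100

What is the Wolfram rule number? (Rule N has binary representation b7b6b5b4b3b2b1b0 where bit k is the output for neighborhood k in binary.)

22

position 7: 111 → 0  (bit 7 = 0)
position 4: 110 → 0  (bit 6 = 0)
position 5: 101 → 0  (bit 5 = 0)
position 1: 100 → 1  (bit 4 = 1)
position 3: 011 → 0  (bit 3 = 0)
position 0: 010 → 1  (bit 2 = 1)
position 2: 001 → 1  (bit 1 = 1)
position 20: 000 → 0  (bit 0 = 0)
bits b7..b0 = 00010110 = 22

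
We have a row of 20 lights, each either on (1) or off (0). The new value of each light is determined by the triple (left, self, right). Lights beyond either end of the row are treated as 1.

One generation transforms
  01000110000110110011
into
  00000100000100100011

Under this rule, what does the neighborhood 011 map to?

1

At position 5 the neighborhood is 011; the next row has 1 there.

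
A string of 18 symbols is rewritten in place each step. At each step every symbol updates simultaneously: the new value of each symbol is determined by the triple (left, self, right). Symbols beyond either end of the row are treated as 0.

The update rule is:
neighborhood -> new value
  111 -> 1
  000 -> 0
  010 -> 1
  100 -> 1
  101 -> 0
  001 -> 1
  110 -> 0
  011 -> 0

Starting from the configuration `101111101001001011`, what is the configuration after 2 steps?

111010110111110100

100111001111111000
111010110111110100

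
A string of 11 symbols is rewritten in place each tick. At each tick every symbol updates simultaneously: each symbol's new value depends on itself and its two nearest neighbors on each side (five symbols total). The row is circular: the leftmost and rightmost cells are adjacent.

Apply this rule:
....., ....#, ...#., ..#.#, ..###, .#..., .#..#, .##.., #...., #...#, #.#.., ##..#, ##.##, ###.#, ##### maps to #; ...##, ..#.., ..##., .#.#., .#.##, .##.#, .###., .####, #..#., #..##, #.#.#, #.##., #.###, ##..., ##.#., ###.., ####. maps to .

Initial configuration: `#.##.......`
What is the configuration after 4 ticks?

#..#.######
.#.#...###.
.#.###.#..#
.....#.##.#

.....#.##.#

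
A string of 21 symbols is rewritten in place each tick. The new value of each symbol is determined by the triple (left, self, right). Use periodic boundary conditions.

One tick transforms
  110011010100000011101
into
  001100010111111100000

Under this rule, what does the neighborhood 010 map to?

At position 7 the neighborhood is 010; the next row has 1 there.

1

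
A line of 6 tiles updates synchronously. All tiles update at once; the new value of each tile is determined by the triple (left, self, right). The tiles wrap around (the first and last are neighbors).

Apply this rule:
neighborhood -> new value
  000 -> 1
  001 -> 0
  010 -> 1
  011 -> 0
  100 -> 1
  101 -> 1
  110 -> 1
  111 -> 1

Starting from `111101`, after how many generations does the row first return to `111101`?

111110
011111
101111
110111
111011
111101

6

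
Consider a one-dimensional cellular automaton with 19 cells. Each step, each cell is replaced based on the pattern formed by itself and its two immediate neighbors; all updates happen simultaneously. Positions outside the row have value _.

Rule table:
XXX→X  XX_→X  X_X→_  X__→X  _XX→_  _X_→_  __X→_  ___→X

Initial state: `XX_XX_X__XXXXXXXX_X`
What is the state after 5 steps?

__X__X__X__X__XXXXX

_X__X__X__XXXXXXX__
__X__X__X__XXXXXXXX
X__X__X__X__XXXXXXX
_X__X__X__X__XXXXXX
__X__X__X__X__XXXXX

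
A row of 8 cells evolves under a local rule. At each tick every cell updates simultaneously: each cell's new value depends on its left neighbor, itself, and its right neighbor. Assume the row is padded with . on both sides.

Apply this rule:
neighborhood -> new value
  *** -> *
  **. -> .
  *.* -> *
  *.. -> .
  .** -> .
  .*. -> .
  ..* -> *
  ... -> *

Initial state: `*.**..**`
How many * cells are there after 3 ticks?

tick 1: .*...*..
tick 2: *..**..*
tick 3: ..*...*.
count of *: 2

2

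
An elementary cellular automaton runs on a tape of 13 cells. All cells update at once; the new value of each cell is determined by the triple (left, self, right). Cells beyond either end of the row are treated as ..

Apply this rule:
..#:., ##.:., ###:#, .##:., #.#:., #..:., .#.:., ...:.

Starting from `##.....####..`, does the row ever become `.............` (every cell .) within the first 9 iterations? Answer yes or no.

yes

........##...
.............
all cells are . at iteration 2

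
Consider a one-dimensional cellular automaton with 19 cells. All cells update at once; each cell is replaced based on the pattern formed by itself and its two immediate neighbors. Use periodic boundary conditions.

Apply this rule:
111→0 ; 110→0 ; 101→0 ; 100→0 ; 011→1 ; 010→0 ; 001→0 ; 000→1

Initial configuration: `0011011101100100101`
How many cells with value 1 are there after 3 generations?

6

0010010001000000000
1000000100011111111
0011110001010000000
count of 1: 6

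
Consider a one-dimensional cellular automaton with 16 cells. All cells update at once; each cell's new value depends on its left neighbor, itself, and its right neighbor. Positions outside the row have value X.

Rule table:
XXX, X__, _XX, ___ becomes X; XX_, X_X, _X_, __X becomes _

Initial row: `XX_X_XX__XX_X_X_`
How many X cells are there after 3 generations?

11

generation 1: X____X_X_X______
generation 2: _XXX______XXXXX_
generation 3: _XX_XXXXX_XXXX__
count of X: 11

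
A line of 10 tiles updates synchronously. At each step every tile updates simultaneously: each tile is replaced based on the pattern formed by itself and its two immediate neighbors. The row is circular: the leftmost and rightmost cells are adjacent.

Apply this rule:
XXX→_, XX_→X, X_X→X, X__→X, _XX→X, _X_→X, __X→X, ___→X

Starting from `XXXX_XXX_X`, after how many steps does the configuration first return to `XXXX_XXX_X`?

2

___XXX_XXX
XXXX_XXX_X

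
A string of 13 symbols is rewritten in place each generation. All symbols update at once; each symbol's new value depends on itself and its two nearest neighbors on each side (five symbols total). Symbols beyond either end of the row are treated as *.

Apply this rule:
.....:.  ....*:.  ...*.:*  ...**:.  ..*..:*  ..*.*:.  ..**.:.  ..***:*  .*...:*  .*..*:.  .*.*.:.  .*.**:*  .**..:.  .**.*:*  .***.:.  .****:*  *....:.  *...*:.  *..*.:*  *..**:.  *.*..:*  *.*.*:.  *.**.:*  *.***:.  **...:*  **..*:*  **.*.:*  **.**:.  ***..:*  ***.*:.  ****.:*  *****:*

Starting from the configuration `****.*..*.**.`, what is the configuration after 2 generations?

generation 1: ***.**.*.***.
generation 2: **..***.*....

**..***.*....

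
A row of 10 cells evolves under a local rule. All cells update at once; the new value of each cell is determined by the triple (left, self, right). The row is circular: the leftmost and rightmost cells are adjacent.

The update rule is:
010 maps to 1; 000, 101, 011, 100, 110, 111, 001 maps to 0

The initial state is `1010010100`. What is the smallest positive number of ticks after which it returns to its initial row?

1

tick 1: 1010010100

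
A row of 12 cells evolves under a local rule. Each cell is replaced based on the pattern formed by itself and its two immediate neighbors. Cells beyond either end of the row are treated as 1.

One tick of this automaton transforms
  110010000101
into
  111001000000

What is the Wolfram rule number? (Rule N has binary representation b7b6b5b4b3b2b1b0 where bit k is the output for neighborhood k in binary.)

position 0: 111 → 1  (bit 7 = 1)
position 1: 110 → 1  (bit 6 = 1)
position 10: 101 → 0  (bit 5 = 0)
position 2: 100 → 1  (bit 4 = 1)
position 11: 011 → 0  (bit 3 = 0)
position 4: 010 → 0  (bit 2 = 0)
position 3: 001 → 0  (bit 1 = 0)
position 6: 000 → 0  (bit 0 = 0)
bits b7..b0 = 11010000 = 208

208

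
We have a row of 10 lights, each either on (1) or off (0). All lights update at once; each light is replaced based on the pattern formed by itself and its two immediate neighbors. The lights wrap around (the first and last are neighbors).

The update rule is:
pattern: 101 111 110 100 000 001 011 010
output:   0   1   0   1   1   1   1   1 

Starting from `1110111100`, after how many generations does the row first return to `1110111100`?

1100111011
1011110011
0011101111
1111001110
1110111100

5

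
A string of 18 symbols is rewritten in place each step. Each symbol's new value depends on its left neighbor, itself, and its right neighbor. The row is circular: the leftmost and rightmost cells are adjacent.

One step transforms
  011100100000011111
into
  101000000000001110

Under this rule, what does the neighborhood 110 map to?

At position 3 the neighborhood is 110; the next row has 0 there.

0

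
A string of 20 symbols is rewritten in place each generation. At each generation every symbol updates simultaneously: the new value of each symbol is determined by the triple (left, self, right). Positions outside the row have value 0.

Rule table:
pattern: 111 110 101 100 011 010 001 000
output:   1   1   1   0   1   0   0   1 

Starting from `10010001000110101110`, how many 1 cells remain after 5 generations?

17

generation 1: 00000100010111011110
generation 2: 11110001001111111110
generation 3: 11110100001111111110
generation 4: 11111001101111111110
generation 5: 11111001111111111110
count of 1: 17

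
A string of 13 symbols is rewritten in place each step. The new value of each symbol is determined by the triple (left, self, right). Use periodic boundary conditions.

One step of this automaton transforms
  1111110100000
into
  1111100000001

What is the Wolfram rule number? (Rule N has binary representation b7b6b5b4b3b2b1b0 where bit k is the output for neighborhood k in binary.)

138

position 1: 111 → 1  (bit 7 = 1)
position 5: 110 → 0  (bit 6 = 0)
position 6: 101 → 0  (bit 5 = 0)
position 8: 100 → 0  (bit 4 = 0)
position 0: 011 → 1  (bit 3 = 1)
position 7: 010 → 0  (bit 2 = 0)
position 12: 001 → 1  (bit 1 = 1)
position 9: 000 → 0  (bit 0 = 0)
bits b7..b0 = 10001010 = 138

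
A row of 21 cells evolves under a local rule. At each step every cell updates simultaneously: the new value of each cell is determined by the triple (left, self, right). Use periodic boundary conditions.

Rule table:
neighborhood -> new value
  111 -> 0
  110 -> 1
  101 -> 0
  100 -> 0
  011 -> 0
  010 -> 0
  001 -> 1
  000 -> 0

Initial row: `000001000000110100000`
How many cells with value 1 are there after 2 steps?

step 1: 000010000001010000000
step 2: 000100000010000000000
count of 1: 2

2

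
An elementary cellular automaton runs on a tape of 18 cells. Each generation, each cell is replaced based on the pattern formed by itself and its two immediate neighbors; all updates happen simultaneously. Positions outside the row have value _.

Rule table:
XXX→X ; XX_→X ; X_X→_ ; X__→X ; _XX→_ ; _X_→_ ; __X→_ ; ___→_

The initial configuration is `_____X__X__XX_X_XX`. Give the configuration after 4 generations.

______X__X__X____X
_______X__X__X____
________X__X__X___
_________X__X__X__

_________X__X__X__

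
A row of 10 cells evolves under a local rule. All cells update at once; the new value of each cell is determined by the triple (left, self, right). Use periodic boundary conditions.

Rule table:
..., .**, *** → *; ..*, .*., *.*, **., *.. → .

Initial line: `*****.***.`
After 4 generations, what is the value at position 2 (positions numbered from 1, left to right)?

.

****..**..
***...*...
**..*...*.
*.....*...
position 2 holds .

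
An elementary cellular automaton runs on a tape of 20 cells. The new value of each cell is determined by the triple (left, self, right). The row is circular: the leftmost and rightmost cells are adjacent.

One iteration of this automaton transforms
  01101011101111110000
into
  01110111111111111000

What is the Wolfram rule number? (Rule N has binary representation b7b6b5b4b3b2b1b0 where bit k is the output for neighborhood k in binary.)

position 7: 111 → 1  (bit 7 = 1)
position 2: 110 → 1  (bit 6 = 1)
position 3: 101 → 1  (bit 5 = 1)
position 16: 100 → 1  (bit 4 = 1)
position 1: 011 → 1  (bit 3 = 1)
position 4: 010 → 0  (bit 2 = 0)
position 0: 001 → 0  (bit 1 = 0)
position 17: 000 → 0  (bit 0 = 0)
bits b7..b0 = 11111000 = 248

248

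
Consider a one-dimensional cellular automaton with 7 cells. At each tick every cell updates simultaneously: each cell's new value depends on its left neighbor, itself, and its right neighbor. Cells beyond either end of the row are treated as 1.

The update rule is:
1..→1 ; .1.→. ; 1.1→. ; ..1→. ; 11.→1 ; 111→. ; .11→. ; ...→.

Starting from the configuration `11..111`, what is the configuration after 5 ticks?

.11....
..11...
1..11..
11..11.
.11..1.

.11..1.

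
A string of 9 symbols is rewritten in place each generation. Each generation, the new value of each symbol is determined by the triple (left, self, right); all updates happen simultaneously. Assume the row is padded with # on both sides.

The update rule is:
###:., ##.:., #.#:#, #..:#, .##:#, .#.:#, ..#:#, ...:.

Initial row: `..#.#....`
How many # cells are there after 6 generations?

3

generation 1: ######..#
generation 2: ......###
generation 3: #....##..
generation 4: .#..##.##
generation 5: #####.##.
generation 6: .....##.#
count of #: 3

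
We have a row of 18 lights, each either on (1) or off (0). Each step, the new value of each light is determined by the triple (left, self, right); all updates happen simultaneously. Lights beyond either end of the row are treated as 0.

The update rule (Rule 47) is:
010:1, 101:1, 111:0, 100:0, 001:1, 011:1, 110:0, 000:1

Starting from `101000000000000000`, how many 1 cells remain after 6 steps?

6

111011111111111111
100110000000000000
101100111111111111
111001100000000000
100011001111111111
101110011000000000
count of 1: 6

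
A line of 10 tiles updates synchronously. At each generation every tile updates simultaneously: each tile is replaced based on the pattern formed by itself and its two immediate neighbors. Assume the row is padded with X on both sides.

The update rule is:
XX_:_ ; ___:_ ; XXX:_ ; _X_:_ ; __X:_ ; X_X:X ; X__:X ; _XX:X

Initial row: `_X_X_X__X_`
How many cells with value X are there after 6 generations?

X_X_X_X__X
_X_X_X_X_X
X_X_X_X_XX
_X_X_X_XX_
X_X_X_XX_X
_X_X_XX_XX
count of X: 6

6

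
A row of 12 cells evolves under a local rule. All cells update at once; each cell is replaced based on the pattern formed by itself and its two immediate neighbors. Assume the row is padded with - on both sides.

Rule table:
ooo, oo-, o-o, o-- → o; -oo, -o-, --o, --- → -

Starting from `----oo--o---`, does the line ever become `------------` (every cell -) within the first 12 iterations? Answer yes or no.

yes

iteration 1: -----oo--o--
iteration 2: ------oo--o-
iteration 3: -------oo--o
iteration 4: --------oo--
iteration 5: ---------oo-
iteration 6: ----------oo
iteration 7: -----------o
iteration 8: ------------
all cells are - at iteration 8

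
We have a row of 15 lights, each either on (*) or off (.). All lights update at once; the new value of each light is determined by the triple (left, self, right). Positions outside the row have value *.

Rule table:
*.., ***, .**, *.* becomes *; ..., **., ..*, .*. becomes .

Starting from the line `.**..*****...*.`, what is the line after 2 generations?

**.*.****.*...*
*.*.****.*.*..*

*.*.****.*.*..*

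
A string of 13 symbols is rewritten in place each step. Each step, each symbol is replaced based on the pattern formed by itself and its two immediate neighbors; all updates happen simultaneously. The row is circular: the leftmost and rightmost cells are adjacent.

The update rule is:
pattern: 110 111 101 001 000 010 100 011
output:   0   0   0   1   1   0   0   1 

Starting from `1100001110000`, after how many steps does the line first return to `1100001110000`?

step 1: 1001111000111
step 2: 0011000011100
step 3: 1110011110001
step 4: 0000110000111
step 5: 0111100111100
step 6: 1100001100001
step 7: 0001111001111
step 8: 0111000011000
step 9: 1100011110011
step 10: 0001110000110
step 11: 1111000111100
step 12: 1000011100001
step 13: 0011110001111
step 14: 0110000111000
step 15: 1100111100011
step 16: 0001100001110
step 17: 1111001111000
step 18: 1000011000011
step 19: 0011110011110
step 20: 1110000110000
step 21: 1000111100111
step 22: 0011100001100
step 23: 1110001111001
step 24: 0000111000011
step 25: 0111100011110
step 26: 1100001110000

26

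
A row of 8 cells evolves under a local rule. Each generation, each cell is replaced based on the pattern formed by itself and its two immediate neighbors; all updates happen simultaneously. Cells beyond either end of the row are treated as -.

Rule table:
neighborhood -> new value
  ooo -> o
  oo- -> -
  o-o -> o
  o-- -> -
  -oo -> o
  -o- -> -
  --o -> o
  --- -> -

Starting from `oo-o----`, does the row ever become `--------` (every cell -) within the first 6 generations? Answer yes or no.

yes

generation 1: o-o-----
generation 2: -o------
generation 3: o-------
generation 4: --------
all cells are - at generation 4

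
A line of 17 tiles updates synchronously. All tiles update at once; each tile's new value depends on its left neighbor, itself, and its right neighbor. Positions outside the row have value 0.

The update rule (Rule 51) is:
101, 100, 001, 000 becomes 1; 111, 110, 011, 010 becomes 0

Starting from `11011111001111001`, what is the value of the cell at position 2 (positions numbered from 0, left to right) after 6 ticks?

0

00100000110000110
11011111001111001  (repeats tick 0; period 2)
tick 6: 11011111001111001
position 2 holds 0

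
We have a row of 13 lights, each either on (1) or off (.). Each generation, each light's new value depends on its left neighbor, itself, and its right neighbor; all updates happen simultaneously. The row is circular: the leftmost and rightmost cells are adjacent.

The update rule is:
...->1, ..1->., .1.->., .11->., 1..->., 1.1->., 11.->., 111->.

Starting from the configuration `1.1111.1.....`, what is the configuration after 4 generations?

.........111.
11111111.....
.........111.  (repeats generation 1; period 2)
generation 4: 11111111.....

11111111.....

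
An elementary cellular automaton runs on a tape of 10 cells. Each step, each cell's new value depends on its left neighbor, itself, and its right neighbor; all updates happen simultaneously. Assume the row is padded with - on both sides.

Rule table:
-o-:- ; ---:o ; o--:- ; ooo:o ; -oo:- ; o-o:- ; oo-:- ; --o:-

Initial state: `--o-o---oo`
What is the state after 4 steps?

o-----o---
--ooo---oo
o--o--o---
--------oo

--------oo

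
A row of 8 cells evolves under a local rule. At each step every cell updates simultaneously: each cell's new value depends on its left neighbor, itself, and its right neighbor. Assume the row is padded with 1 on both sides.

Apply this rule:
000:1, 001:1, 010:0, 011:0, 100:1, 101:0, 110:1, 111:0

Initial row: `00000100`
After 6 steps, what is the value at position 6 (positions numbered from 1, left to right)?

11111011
00001000
11110111
00010000
11101111
00100000
position 6 holds 0

0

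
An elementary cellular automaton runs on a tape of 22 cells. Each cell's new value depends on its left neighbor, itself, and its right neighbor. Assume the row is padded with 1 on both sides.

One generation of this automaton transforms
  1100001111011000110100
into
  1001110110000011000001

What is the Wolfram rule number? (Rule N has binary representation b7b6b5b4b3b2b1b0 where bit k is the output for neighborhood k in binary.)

position 0: 111 → 1  (bit 7 = 1)
position 1: 110 → 0  (bit 6 = 0)
position 10: 101 → 0  (bit 5 = 0)
position 2: 100 → 0  (bit 4 = 0)
position 6: 011 → 0  (bit 3 = 0)
position 19: 010 → 0  (bit 2 = 0)
position 5: 001 → 1  (bit 1 = 1)
position 3: 000 → 1  (bit 0 = 1)
bits b7..b0 = 10000011 = 131

131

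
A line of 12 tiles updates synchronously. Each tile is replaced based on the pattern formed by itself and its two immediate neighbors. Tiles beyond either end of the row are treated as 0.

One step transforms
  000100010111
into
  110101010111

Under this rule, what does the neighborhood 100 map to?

0

At position 4 the neighborhood is 100; the next row has 0 there.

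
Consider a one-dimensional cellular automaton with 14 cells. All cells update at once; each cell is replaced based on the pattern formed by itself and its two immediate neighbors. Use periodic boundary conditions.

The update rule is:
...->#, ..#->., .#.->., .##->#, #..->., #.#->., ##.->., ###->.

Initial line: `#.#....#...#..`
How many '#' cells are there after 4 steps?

....##...#....
###.#..#...###
.........#.#..
########.....#
count of #: 9

9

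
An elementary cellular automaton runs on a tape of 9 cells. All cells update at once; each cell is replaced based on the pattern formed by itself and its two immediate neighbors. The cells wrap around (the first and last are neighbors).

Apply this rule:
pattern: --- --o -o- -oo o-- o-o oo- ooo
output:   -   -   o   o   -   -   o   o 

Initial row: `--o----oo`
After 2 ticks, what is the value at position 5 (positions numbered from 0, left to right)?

--o----oo  (fixed point — unchanged through tick 2)
position 5 holds -

-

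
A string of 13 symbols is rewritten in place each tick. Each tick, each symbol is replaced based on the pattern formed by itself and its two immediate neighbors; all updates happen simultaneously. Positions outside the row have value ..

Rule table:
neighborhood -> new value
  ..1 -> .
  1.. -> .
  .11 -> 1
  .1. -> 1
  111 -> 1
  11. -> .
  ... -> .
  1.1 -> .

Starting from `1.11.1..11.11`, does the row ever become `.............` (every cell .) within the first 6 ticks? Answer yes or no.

no

1.1..1..1..1.
1.1..1..1..1.  (fixed point — unchanged through tick 6)
tick 6 is 1.1..1..1..1., still not uniform .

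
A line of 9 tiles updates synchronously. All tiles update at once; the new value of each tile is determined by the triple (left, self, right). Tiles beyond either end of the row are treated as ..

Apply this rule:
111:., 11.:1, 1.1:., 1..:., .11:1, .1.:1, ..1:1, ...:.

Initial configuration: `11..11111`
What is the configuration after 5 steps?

11.11...1
11.11..11
11.11.111
11.11.1.1
11.11.1.1

11.11.1.1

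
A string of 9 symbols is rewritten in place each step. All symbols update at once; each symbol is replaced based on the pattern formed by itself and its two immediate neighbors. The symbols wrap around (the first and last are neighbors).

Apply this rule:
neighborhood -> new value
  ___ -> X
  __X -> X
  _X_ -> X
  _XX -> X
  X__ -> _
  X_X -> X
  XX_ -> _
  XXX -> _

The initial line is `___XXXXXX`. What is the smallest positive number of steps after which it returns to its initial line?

18

_XXX_____
XX___XXXX
___XXX___
XXXX___XX
_____XXX_
XXXXXX___
X______XX
__XXXXXX_
XXX______
X___XXXXX
__XXX____
XXX___XXX
____XXX__
XXXXX___X
______XXX
_XXXXXX__
XX______X
___XXXXXX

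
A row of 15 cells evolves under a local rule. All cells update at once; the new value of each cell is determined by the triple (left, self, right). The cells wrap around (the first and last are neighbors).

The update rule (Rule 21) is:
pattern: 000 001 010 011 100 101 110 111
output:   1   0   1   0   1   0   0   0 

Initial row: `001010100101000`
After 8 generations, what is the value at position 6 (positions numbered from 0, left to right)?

generation 1: 101010110101111
generation 2: 001010000100000
generation 3: 101011110111111
generation 4: 001000000000000
generation 5: 101111111111111
generation 6: 000000000000000
generation 7: 111111111111111
generation 8: 000000000000000
position 6 holds 0

0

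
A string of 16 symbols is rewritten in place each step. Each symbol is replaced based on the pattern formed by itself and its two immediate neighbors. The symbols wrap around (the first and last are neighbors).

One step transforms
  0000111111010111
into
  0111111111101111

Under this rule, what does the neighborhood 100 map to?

0

At position 0 the neighborhood is 100; the next row has 0 there.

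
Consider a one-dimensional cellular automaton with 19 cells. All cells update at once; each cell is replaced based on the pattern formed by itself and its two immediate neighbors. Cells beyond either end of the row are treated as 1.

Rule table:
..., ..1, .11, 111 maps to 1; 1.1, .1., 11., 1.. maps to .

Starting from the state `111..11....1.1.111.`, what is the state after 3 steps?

11..11..111....11..
1..11..111..1111..1
..11..111..1111..11

..11..111..1111..11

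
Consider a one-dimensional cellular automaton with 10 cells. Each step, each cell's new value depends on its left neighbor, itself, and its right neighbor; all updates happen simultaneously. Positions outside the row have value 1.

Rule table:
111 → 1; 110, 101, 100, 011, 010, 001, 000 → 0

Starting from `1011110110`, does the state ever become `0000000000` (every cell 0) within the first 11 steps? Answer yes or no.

0001100000
0000000000
all cells are 0 at step 2

yes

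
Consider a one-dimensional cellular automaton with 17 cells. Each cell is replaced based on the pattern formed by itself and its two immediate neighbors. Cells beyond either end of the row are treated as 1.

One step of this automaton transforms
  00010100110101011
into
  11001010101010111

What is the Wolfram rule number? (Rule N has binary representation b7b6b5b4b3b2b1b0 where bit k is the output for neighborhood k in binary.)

185

position 16: 111 → 1  (bit 7 = 1)
position 9: 110 → 0  (bit 6 = 0)
position 4: 101 → 1  (bit 5 = 1)
position 0: 100 → 1  (bit 4 = 1)
position 8: 011 → 1  (bit 3 = 1)
position 3: 010 → 0  (bit 2 = 0)
position 2: 001 → 0  (bit 1 = 0)
position 1: 000 → 1  (bit 0 = 1)
bits b7..b0 = 10111001 = 185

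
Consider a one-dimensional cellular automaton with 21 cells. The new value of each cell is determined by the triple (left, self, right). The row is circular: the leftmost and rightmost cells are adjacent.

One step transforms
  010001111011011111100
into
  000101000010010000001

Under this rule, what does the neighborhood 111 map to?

0

At position 6 the neighborhood is 111; the next row has 0 there.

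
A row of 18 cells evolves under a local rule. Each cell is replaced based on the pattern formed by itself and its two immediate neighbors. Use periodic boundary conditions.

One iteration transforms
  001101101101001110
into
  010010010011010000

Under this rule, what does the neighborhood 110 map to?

At position 3 the neighborhood is 110; the next row has 0 there.

0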